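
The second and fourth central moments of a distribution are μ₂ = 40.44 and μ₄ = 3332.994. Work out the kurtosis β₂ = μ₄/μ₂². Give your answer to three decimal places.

μ₂² = 40.44² = 1635.39360
μ₄/μ₂² = 3332.994 / 1635.39360 = 2.03804
β₂ ≈ 2.038

2.038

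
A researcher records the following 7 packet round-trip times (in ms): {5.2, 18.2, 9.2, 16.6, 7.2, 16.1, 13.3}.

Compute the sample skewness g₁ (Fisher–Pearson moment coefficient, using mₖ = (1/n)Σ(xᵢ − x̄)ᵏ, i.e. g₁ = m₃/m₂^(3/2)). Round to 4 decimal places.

x̄ = (5.2 + 18.2 + 9.2 + 16.6 + 7.2 + 16.1 + 13.3) / 7 = 12.2571
deviations (xᵢ − x̄): -7.0571, 5.9429, -3.0571, 4.3429, -5.0571, 3.8429, 1.0429
Σ(xᵢ − x̄)² = 154.7571 ⇒ m₂ = 154.7571/7 = 22.10816
Σ(xᵢ − x̄)³ = -159.6971 ⇒ m₃ = -159.6971/7 = -22.81387
m₂^(3/2) = 22.10816^(1.5) = 103.95108
g₁ = m₃ / m₂^(3/2) = -22.81387 / 103.95108 ≈ -0.2195

-0.2195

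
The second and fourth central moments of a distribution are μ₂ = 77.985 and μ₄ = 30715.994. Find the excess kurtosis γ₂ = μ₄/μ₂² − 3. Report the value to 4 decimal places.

2.0506

μ₂² = 77.985² = 6081.66023
μ₄/μ₂² = 30715.994 / 6081.66023 = 5.05059
γ₂ = 5.05059 − 3 ≈ 2.0506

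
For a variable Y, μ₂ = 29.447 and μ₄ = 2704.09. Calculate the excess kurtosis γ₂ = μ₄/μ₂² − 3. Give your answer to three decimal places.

μ₂² = 29.447² = 867.12581
μ₄/μ₂² = 2704.09 / 867.12581 = 3.11845
γ₂ = 3.11845 − 3 ≈ 0.118

0.118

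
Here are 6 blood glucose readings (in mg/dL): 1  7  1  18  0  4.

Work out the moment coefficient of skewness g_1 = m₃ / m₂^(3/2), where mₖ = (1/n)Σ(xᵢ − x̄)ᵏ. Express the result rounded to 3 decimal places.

x̄ = (1 + 7 + 1 + 18 + 0 + 4) / 6 = 5.1667
deviations (xᵢ − x̄): -4.1667, 1.8333, -4.1667, 12.8333, -5.1667, -1.1667
Σ(xᵢ − x̄)² = 230.8333 ⇒ m₂ = 230.8333/6 = 38.47222
Σ(xᵢ − x̄)³ = 1835.5556 ⇒ m₃ = 1835.5556/6 = 305.92593
m₂^(3/2) = 38.47222^(1.5) = 238.62773
g_1 = m₃ / m₂^(3/2) = 305.92593 / 238.62773 ≈ 1.282

1.282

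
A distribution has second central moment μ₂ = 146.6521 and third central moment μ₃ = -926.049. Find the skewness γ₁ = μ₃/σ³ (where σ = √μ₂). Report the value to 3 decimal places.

-0.521

σ = √μ₂ = √146.6521 = 12.11000
σ³ = μ₂^(3/2) = 1775.95693
γ₁ = μ₃/σ³ = -926.049 / 1775.95693 ≈ -0.521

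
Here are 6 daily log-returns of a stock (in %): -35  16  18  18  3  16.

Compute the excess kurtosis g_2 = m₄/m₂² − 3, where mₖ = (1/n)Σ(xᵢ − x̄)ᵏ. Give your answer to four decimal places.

0.6520

x̄ = 6.0000
Σ(xᵢ − x̄)² = 2178.0000 ⇒ m₂ = 363.00000
Σ(xᵢ − x̄)⁴ = 2887314.0000 ⇒ m₄ = 481219.00000
m₂² = 131769.00000
g_2 = m₄/m₂² − 3 = 3.65199 − 3 ≈ 0.6520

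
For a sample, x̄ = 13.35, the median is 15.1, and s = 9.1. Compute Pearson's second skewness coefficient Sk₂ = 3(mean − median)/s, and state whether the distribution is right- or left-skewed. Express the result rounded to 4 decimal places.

-0.5769, left-skewed

Sk₂ = 3(13.35 − 15.1) / 9.1 = 3 × -1.7500 / 9.1
    = -5.2500 / 9.1 ≈ -0.5769
Sk₂ < 0 ⇒ mean < median ⇒ left-skewed (negative skew).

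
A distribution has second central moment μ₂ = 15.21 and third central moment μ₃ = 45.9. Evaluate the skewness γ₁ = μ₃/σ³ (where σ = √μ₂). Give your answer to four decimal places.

0.7738

σ = √μ₂ = √15.21 = 3.90000
σ³ = μ₂^(3/2) = 59.31900
γ₁ = μ₃/σ³ = 45.9 / 59.31900 ≈ 0.7738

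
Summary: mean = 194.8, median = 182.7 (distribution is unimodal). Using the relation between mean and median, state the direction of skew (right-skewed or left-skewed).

right-skewed

mean − median = 194.8 − 182.7 = 12.1
mean > median ⇒ the longer tail is on the right ⇒ right-skewed (positively skewed).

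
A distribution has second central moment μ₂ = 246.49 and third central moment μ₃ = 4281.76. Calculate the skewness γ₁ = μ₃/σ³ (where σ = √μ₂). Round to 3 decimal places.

σ = √μ₂ = √246.49 = 15.70000
σ³ = μ₂^(3/2) = 3869.89300
γ₁ = μ₃/σ³ = 4281.76 / 3869.89300 ≈ 1.106

1.106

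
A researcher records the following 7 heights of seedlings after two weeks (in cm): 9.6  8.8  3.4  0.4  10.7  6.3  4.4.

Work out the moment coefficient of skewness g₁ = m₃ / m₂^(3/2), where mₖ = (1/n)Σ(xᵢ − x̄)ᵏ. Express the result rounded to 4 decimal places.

-0.2855

x̄ = (9.6 + 8.8 + 3.4 + 0.4 + 10.7 + 6.3 + 4.4) / 7 = 6.2286
deviations (xᵢ − x̄): 3.3714, 2.5714, -2.8286, -5.8286, 4.4714, 0.0714, -1.8286
Σ(xᵢ − x̄)² = 83.2943 ⇒ m₂ = 83.2943/7 = 11.89918
Σ(xᵢ − x̄)³ = -82.0297 ⇒ m₃ = -82.0297/7 = -11.71852
m₂^(3/2) = 11.89918^(1.5) = 41.04646
g₁ = m₃ / m₂^(3/2) = -11.71852 / 41.04646 ≈ -0.2855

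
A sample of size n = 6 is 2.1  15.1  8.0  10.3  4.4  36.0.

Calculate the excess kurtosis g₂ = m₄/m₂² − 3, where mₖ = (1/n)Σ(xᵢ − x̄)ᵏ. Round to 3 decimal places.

0.290

x̄ = 12.6500
Σ(xᵢ − x̄)² = 757.7350 ⇒ m₂ = 126.28917
Σ(xᵢ − x̄)⁴ = 314822.3854 ⇒ m₄ = 52470.39757
m₂² = 15948.95362
g₂ = m₄/m₂² − 3 = 3.28990 − 3 ≈ 0.290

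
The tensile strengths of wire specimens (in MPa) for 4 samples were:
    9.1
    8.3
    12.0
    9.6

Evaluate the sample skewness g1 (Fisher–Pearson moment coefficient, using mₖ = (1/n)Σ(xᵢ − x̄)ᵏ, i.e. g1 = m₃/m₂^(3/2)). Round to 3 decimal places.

x̄ = (9.1 + 8.3 + 12.0 + 9.6) / 4 = 9.7500
deviations (xᵢ − x̄): -0.6500, -1.4500, 2.2500, -0.1500
Σ(xᵢ − x̄)² = 7.6100 ⇒ m₂ = 7.6100/4 = 1.90250
Σ(xᵢ − x̄)³ = 8.0640 ⇒ m₃ = 8.0640/4 = 2.01600
m₂^(3/2) = 1.90250^(1.5) = 2.62414
g1 = m₃ / m₂^(3/2) = 2.01600 / 2.62414 ≈ 0.768

0.768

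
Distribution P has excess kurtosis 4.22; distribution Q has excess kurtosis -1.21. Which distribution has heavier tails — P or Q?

P

Higher excess kurtosis ⇒ heavier tails relative to the normal distribution.
4.22 vs -1.21: the larger is 4.22, so P has heavier tails. (P is leptokurtic — heavier-than-normal tails; the other is platykurtic.)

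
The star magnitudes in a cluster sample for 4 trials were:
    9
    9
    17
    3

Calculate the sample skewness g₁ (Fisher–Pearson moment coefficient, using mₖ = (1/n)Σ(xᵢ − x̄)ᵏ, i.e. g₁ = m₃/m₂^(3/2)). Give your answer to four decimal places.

0.2985

x̄ = (9 + 9 + 17 + 3) / 4 = 9.5000
deviations (xᵢ − x̄): -0.5000, -0.5000, 7.5000, -6.5000
Σ(xᵢ − x̄)² = 99.0000 ⇒ m₂ = 99.0000/4 = 24.75000
Σ(xᵢ − x̄)³ = 147.0000 ⇒ m₃ = 147.0000/4 = 36.75000
m₂^(3/2) = 24.75000^(1.5) = 123.12970
g₁ = m₃ / m₂^(3/2) = 36.75000 / 123.12970 ≈ 0.2985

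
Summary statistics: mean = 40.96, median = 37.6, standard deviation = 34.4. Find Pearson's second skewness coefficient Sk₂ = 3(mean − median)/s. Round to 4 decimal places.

Sk₂ = 3(40.96 − 37.6) / 34.4 = 3 × 3.3600 / 34.4
    = 10.0800 / 34.4 ≈ 0.2930

0.2930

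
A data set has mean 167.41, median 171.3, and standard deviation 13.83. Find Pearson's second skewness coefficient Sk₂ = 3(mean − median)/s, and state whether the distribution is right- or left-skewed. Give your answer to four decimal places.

-0.8438, left-skewed

Sk₂ = 3(167.41 − 171.3) / 13.83 = 3 × -3.8900 / 13.83
    = -11.6700 / 13.83 ≈ -0.8438
Sk₂ < 0 ⇒ mean < median ⇒ left-skewed (negative skew).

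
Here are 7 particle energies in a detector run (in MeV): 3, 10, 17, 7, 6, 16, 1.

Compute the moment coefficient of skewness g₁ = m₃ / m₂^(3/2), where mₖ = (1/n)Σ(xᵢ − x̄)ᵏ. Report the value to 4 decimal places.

x̄ = (3 + 10 + 17 + 7 + 6 + 16 + 1) / 7 = 8.5714
deviations (xᵢ − x̄): -5.5714, 1.4286, 8.4286, -1.5714, -2.5714, 7.4286, -7.5714
Σ(xᵢ − x̄)² = 225.7143 ⇒ m₂ = 225.7143/7 = 32.24490
Σ(xᵢ − x̄)³ = 383.7551 ⇒ m₃ = 383.7551/7 = 54.82216
m₂^(3/2) = 32.24490^(1.5) = 183.10133
g₁ = m₃ / m₂^(3/2) = 54.82216 / 183.10133 ≈ 0.2994

0.2994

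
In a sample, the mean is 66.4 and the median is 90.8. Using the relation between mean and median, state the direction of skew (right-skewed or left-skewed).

left-skewed

mean − median = 66.4 − 90.8 = -24.4
mean < median ⇒ the longer tail is on the left ⇒ left-skewed (negatively skewed).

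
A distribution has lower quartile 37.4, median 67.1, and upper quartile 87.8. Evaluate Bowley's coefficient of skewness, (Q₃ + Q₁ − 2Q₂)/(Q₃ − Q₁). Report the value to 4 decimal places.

numerator: Q₃ + Q₁ − 2Q₂ = 87.8 + 37.4 − 2×67.1 = -9.0000
denominator: Q₃ − Q₁ = 87.8 − 37.4 = 50.4000
Bowley skewness = -9.0000 / 50.4000 ≈ -0.1786

-0.1786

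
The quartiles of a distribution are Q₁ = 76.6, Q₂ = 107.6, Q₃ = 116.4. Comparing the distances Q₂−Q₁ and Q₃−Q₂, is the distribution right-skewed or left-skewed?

Q₂ − Q₁ = 31.0;  Q₃ − Q₂ = 8.8
Q₂ − Q₁ > Q₃ − Q₂ ⇒ the lower half is more spread out ⇒ left-skewed.

left-skewed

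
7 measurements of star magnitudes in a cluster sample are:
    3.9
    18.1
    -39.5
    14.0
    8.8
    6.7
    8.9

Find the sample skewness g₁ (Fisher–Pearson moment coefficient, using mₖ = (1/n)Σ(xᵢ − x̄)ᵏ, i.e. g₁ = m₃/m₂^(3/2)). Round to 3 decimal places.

x̄ = (3.9 + 18.1 - 39.5 + 14.0 + 8.8 + 6.7 + 8.9) / 7 = 2.9857
deviations (xᵢ − x̄): 0.9143, 15.1143, -42.4857, 11.0143, 5.8143, 3.7143, 5.9143
Σ(xᵢ − x̄)² = 2238.2086 ⇒ m₂ = 2238.2086/7 = 319.74408
Σ(xᵢ − x̄)³ = -71443.8778 ⇒ m₃ = -71443.8778/7 = -10206.26825
m₂^(3/2) = 319.74408^(1.5) = 5717.46839
g₁ = m₃ / m₂^(3/2) = -10206.26825 / 5717.46839 ≈ -1.785

-1.785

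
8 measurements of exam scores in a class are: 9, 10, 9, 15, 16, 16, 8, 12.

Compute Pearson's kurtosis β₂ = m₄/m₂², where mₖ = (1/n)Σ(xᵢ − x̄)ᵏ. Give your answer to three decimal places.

x̄ = 11.8750
Σ(xᵢ − x̄)² = 78.8750 ⇒ m₂ = 9.85938
Σ(xᵢ − x̄)⁴ = 1048.9004 ⇒ m₄ = 131.11255
m₂² = 97.20728
β₂ = m₄/m₂² = 131.11255 / 97.20728 ≈ 1.349

1.349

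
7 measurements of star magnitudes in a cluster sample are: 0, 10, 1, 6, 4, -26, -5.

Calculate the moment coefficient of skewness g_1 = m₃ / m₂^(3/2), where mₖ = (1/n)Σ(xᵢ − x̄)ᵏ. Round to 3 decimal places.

x̄ = (0 + 10 + 1 + 6 + 4 - 26 - 5) / 7 = -1.4286
deviations (xᵢ − x̄): 1.4286, 11.4286, 2.4286, 7.4286, 5.4286, -24.5714, -3.5714
Σ(xᵢ − x̄)² = 839.7143 ⇒ m₂ = 839.7143/7 = 119.95918
Σ(xᵢ − x̄)³ = -12800.8163 ⇒ m₃ = -12800.8163/7 = -1828.68805
m₂^(3/2) = 119.95918^(1.5) = 1313.86351
g_1 = m₃ / m₂^(3/2) = -1828.68805 / 1313.86351 ≈ -1.392

-1.392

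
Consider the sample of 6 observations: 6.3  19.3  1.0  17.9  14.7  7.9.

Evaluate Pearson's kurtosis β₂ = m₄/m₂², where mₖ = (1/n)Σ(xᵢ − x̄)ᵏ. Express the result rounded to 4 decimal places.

1.5742

x̄ = 11.1833
Σ(xᵢ − x̄)² = 261.6883 ⇒ m₂ = 43.61472
Σ(xᵢ − x̄)⁴ = 17967.0290 ⇒ m₄ = 2994.50483
m₂² = 1902.24399
β₂ = m₄/m₂² = 2994.50483 / 1902.24399 ≈ 1.5742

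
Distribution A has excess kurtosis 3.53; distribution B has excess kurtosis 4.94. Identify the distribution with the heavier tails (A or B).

B

Higher excess kurtosis ⇒ heavier tails relative to the normal distribution.
3.53 vs 4.94: the larger is 4.94, so B has heavier tails.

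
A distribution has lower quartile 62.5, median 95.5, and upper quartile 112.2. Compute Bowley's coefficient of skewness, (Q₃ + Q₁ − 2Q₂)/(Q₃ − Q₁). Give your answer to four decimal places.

-0.3280

numerator: Q₃ + Q₁ − 2Q₂ = 112.2 + 62.5 − 2×95.5 = -16.3000
denominator: Q₃ − Q₁ = 112.2 − 62.5 = 49.7000
Bowley skewness = -16.3000 / 49.7000 ≈ -0.3280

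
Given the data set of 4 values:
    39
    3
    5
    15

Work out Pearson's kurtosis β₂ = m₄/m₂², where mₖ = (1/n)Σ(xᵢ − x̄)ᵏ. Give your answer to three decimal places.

2.037

x̄ = 15.5000
Σ(xᵢ − x̄)² = 819.0000 ⇒ m₂ = 204.75000
Σ(xᵢ − x̄)⁴ = 341549.2500 ⇒ m₄ = 85387.31250
m₂² = 41922.56250
β₂ = m₄/m₂² = 85387.31250 / 41922.56250 ≈ 2.037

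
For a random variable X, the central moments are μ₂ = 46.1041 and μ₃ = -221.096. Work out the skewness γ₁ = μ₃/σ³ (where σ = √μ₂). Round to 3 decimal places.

-0.706

σ = √μ₂ = √46.1041 = 6.79000
σ³ = μ₂^(3/2) = 313.04684
γ₁ = μ₃/σ³ = -221.096 / 313.04684 ≈ -0.706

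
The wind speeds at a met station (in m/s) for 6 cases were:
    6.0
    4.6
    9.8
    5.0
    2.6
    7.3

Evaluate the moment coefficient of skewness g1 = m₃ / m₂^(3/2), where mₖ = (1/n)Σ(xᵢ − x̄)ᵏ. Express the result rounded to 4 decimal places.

x̄ = (6.0 + 4.6 + 9.8 + 5.0 + 2.6 + 7.3) / 6 = 5.8833
deviations (xᵢ − x̄): 0.1167, -1.2833, 3.9167, -0.8833, -3.2833, 1.4167
Σ(xᵢ − x̄)² = 30.5683 ⇒ m₂ = 30.5683/6 = 5.09472
Σ(xᵢ − x̄)³ = 24.7294 ⇒ m₃ = 24.7294/6 = 4.12157
m₂^(3/2) = 5.09472^(1.5) = 11.49955
g1 = m₃ / m₂^(3/2) = 4.12157 / 11.49955 ≈ 0.3584

0.3584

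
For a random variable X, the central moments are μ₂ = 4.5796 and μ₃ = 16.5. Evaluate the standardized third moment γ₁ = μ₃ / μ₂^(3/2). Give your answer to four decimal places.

σ = √μ₂ = √4.5796 = 2.14000
σ³ = μ₂^(3/2) = 9.80034
γ₁ = μ₃/σ³ = 16.5 / 9.80034 ≈ 1.6836

1.6836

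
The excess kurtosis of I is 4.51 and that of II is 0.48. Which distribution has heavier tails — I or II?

Higher excess kurtosis ⇒ heavier tails relative to the normal distribution.
4.51 vs 0.48: the larger is 4.51, so I has heavier tails.

I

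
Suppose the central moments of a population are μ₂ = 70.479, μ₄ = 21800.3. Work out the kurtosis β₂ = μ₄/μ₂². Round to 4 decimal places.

4.3888

μ₂² = 70.479² = 4967.28944
μ₄/μ₂² = 21800.3 / 4967.28944 = 4.38877
β₂ ≈ 4.3888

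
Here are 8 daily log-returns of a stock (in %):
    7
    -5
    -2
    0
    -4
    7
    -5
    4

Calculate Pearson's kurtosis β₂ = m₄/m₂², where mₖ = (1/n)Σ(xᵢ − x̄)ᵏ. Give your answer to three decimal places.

1.478

x̄ = 0.2500
Σ(xᵢ − x̄)² = 183.5000 ⇒ m₂ = 22.93750
Σ(xᵢ − x̄)⁴ = 6220.9063 ⇒ m₄ = 777.61328
m₂² = 526.12891
β₂ = m₄/m₂² = 777.61328 / 526.12891 ≈ 1.478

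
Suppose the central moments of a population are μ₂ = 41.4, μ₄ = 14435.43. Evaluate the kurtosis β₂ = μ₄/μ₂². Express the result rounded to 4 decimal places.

μ₂² = 41.4² = 1713.96000
μ₄/μ₂² = 14435.43 / 1713.96000 = 8.42227
β₂ ≈ 8.4223

8.4223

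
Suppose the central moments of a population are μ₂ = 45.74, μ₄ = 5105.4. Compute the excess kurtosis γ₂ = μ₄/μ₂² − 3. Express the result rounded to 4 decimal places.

μ₂² = 45.74² = 2092.14760
μ₄/μ₂² = 5105.4 / 2092.14760 = 2.44027
γ₂ = 2.44027 − 3 ≈ -0.5597

-0.5597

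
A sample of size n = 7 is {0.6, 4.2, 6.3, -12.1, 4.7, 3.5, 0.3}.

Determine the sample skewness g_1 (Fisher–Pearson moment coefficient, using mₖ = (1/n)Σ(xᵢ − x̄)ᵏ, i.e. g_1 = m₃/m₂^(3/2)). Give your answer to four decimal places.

-1.5499

x̄ = (0.6 + 4.2 + 6.3 - 12.1 + 4.7 + 3.5 + 0.3) / 7 = 1.0714
deviations (xᵢ − x̄): -0.4714, 3.1286, 5.2286, -13.1714, 3.6286, 2.4286, -0.7714
Σ(xᵢ − x̄)² = 230.4943 ⇒ m₂ = 230.4943/7 = 32.92776
Σ(xᵢ − x̄)³ = -2049.9692 ⇒ m₃ = -2049.9692/7 = -292.85274
m₂^(3/2) = 32.92776^(1.5) = 188.94839
g_1 = m₃ / m₂^(3/2) = -292.85274 / 188.94839 ≈ -1.5499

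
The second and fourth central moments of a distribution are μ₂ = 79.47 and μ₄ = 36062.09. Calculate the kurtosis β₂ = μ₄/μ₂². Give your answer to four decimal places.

5.7101

μ₂² = 79.47² = 6315.48090
μ₄/μ₂² = 36062.09 / 6315.48090 = 5.71011
β₂ ≈ 5.7101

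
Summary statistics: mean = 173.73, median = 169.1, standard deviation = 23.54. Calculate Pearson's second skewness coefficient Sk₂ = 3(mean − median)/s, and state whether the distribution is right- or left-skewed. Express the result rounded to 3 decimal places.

0.590, right-skewed

Sk₂ = 3(173.73 − 169.1) / 23.54 = 3 × 4.6300 / 23.54
    = 13.8900 / 23.54 ≈ 0.590
Sk₂ > 0 ⇒ mean > median ⇒ right-skewed (positive skew).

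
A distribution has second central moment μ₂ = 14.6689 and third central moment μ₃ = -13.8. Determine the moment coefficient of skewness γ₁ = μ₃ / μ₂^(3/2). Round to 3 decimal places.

σ = √μ₂ = √14.6689 = 3.83000
σ³ = μ₂^(3/2) = 56.18189
γ₁ = μ₃/σ³ = -13.8 / 56.18189 ≈ -0.246

-0.246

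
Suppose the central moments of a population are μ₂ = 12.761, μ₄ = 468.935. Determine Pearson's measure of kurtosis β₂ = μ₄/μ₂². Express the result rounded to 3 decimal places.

μ₂² = 12.761² = 162.84312
μ₄/μ₂² = 468.935 / 162.84312 = 2.87967
β₂ ≈ 2.880

2.880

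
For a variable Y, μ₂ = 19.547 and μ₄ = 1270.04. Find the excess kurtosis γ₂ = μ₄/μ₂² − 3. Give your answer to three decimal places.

0.324

μ₂² = 19.547² = 382.08521
μ₄/μ₂² = 1270.04 / 382.08521 = 3.32397
γ₂ = 3.32397 − 3 ≈ 0.324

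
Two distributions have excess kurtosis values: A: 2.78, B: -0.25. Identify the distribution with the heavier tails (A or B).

A

Higher excess kurtosis ⇒ heavier tails relative to the normal distribution.
2.78 vs -0.25: the larger is 2.78, so A has heavier tails. (A is leptokurtic — heavier-than-normal tails; the other is platykurtic.)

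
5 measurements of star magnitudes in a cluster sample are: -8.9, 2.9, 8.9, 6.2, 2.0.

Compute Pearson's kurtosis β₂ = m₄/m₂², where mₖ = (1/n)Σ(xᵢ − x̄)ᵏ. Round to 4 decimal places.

2.5717

x̄ = 2.2200
Σ(xᵢ − x̄)² = 184.6280 ⇒ m₂ = 36.92560
Σ(xᵢ − x̄)⁴ = 17532.7036 ⇒ m₄ = 3506.54073
m₂² = 1363.49994
β₂ = m₄/m₂² = 3506.54073 / 1363.49994 ≈ 2.5717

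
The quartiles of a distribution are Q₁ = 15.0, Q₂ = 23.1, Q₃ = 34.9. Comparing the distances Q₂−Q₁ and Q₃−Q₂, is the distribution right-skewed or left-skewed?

Q₂ − Q₁ = 8.1;  Q₃ − Q₂ = 11.8
Q₃ − Q₂ > Q₂ − Q₁ ⇒ the upper half is more spread out ⇒ right-skewed.

right-skewed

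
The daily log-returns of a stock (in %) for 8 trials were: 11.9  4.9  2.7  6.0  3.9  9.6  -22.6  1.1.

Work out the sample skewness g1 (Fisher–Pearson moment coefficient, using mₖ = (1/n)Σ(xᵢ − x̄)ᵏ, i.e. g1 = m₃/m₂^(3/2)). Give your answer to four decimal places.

x̄ = (11.9 + 4.9 + 2.7 + 6.0 + 3.9 + 9.6 - 22.6 + 1.1) / 8 = 2.1875
deviations (xᵢ − x̄): 9.7125, 2.7125, 0.5125, 3.8125, 1.7125, 7.4125, -24.7875, -1.0875
Σ(xᵢ − x̄)² = 789.9688 ⇒ m₂ = 789.9688/8 = 98.74609
Σ(xᵢ − x̄)³ = -13827.2092 ⇒ m₃ = -13827.2092/8 = -1728.40114
m₂^(3/2) = 98.74609^(1.5) = 981.25049
g1 = m₃ / m₂^(3/2) = -1728.40114 / 981.25049 ≈ -1.7614

-1.7614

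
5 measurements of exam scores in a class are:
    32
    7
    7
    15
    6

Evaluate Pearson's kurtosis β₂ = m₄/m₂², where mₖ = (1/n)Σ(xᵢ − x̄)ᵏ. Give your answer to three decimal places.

2.677

x̄ = 13.4000
Σ(xᵢ − x̄)² = 485.2000 ⇒ m₂ = 97.04000
Σ(xᵢ − x̄)⁴ = 126048.9760 ⇒ m₄ = 25209.79520
m₂² = 9416.76160
β₂ = m₄/m₂² = 25209.79520 / 9416.76160 ≈ 2.677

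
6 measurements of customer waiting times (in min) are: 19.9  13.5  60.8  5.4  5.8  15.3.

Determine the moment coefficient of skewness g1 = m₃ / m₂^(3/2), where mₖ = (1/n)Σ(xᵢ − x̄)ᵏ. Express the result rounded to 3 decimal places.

1.501

x̄ = (19.9 + 13.5 + 60.8 + 5.4 + 5.8 + 15.3) / 6 = 20.1167
deviations (xᵢ − x̄): -0.2167, -6.6167, 40.6833, -14.7167, -14.3167, -4.8167
Σ(xᵢ − x̄)² = 2143.7083 ⇒ m₂ = 2143.7083/6 = 357.28472
Σ(xᵢ − x̄)³ = 60813.1316 ⇒ m₃ = 60813.1316/6 = 10135.52193
m₂^(3/2) = 357.28472^(1.5) = 6753.38749
g1 = m₃ / m₂^(3/2) = 10135.52193 / 6753.38749 ≈ 1.501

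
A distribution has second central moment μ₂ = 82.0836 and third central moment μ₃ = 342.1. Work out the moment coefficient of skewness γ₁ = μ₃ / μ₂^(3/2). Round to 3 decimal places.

σ = √μ₂ = √82.0836 = 9.06000
σ³ = μ₂^(3/2) = 743.67742
γ₁ = μ₃/σ³ = 342.1 / 743.67742 ≈ 0.460

0.460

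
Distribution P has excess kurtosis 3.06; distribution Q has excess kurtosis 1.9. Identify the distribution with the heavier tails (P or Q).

Higher excess kurtosis ⇒ heavier tails relative to the normal distribution.
3.06 vs 1.9: the larger is 3.06, so P has heavier tails.

P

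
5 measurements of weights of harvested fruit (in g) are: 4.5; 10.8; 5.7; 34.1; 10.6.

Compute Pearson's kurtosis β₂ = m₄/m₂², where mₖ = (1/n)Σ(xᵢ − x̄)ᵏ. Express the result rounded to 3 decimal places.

x̄ = 13.1400
Σ(xᵢ − x̄)² = 581.2520 ⇒ m₂ = 116.25040
Σ(xᵢ − x̄)⁴ = 201711.6574 ⇒ m₄ = 40342.33148
m₂² = 13514.15550
β₂ = m₄/m₂² = 40342.33148 / 13514.15550 ≈ 2.985

2.985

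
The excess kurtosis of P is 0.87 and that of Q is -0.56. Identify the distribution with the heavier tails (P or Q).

P

Higher excess kurtosis ⇒ heavier tails relative to the normal distribution.
0.87 vs -0.56: the larger is 0.87, so P has heavier tails. (P is leptokurtic — heavier-than-normal tails; the other is platykurtic.)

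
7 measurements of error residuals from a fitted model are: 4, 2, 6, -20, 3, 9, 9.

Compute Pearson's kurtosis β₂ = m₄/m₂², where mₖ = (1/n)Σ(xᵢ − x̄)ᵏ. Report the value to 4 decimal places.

x̄ = 1.8571
Σ(xᵢ − x̄)² = 602.8571 ⇒ m₂ = 86.12245
Σ(xᵢ − x̄)⁴ = 233753.9708 ⇒ m₄ = 33393.42441
m₂² = 7417.07622
β₂ = m₄/m₂² = 33393.42441 / 7417.07622 ≈ 4.5022

4.5022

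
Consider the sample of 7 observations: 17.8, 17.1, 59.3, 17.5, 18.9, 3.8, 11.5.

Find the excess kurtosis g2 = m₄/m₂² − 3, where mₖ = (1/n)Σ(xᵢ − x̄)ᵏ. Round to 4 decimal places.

1.4442

x̄ = 20.8429
Σ(xᵢ − x̄)² = 1894.9171 ⇒ m₂ = 270.70245
Σ(xᵢ − x̄)⁴ = 2279705.4225 ⇒ m₄ = 325672.20321
m₂² = 73279.81588
g2 = m₄/m₂² − 3 = 4.44423 − 3 ≈ 1.4442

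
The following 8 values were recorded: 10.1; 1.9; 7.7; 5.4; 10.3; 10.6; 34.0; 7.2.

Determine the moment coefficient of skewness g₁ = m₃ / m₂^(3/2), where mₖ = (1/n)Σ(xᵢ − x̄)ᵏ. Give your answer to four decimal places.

1.8511

x̄ = (10.1 + 1.9 + 7.7 + 5.4 + 10.3 + 10.6 + 34.0 + 7.2) / 8 = 10.9000
deviations (xᵢ − x̄): -0.8000, -9.0000, -3.2000, -5.5000, -0.6000, -0.3000, 23.1000, -3.7000
Σ(xᵢ − x̄)² = 669.8800 ⇒ m₂ = 669.8800/8 = 83.73500
Σ(xᵢ − x̄)³ = 11346.8400 ⇒ m₃ = 11346.8400/8 = 1418.35500
m₂^(3/2) = 83.73500^(1.5) = 766.23244
g₁ = m₃ / m₂^(3/2) = 1418.35500 / 766.23244 ≈ 1.8511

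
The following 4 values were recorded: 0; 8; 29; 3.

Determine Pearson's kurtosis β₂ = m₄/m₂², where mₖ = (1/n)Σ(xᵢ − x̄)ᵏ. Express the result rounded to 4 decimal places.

2.1611

x̄ = 10.0000
Σ(xᵢ − x̄)² = 514.0000 ⇒ m₂ = 128.50000
Σ(xᵢ − x̄)⁴ = 142738.0000 ⇒ m₄ = 35684.50000
m₂² = 16512.25000
β₂ = m₄/m₂² = 35684.50000 / 16512.25000 ≈ 2.1611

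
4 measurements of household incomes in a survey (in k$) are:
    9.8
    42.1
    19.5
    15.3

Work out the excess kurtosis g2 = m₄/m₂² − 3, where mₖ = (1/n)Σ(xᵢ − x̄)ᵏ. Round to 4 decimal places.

-0.8523

x̄ = 21.6750
Σ(xᵢ − x̄)² = 603.5675 ⇒ m₂ = 150.89188
Σ(xᵢ − x̄)⁴ = 195599.1196 ⇒ m₄ = 48899.77990
m₂² = 22768.35794
g2 = m₄/m₂² − 3 = 2.14771 − 3 ≈ -0.8523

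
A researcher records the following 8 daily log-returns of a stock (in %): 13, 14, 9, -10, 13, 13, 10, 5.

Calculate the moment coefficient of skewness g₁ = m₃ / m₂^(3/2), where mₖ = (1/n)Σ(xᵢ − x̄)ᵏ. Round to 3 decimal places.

-1.720

x̄ = (13 + 14 + 9 - 10 + 13 + 13 + 10 + 5) / 8 = 8.3750
deviations (xᵢ − x̄): 4.6250, 5.6250, 0.6250, -18.3750, 4.6250, 4.6250, 1.6250, -3.3750
Σ(xᵢ − x̄)² = 447.8750 ⇒ m₂ = 447.8750/8 = 55.98438
Σ(xᵢ − x̄)³ = -5763.2813 ⇒ m₃ = -5763.2813/8 = -720.41016
m₂^(3/2) = 55.98438^(1.5) = 418.89025
g₁ = m₃ / m₂^(3/2) = -720.41016 / 418.89025 ≈ -1.720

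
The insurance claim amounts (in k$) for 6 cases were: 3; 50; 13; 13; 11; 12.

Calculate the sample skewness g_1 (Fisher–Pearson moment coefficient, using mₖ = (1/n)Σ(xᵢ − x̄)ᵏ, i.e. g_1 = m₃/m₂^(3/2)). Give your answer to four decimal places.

1.5670

x̄ = (3 + 50 + 13 + 13 + 11 + 12) / 6 = 17.0000
deviations (xᵢ − x̄): -14.0000, 33.0000, -4.0000, -4.0000, -6.0000, -5.0000
Σ(xᵢ − x̄)² = 1378.0000 ⇒ m₂ = 1378.0000/6 = 229.66667
Σ(xᵢ − x̄)³ = 32724.0000 ⇒ m₃ = 32724.0000/6 = 5454.00000
m₂^(3/2) = 229.66667^(1.5) = 3480.54258
g_1 = m₃ / m₂^(3/2) = 5454.00000 / 3480.54258 ≈ 1.5670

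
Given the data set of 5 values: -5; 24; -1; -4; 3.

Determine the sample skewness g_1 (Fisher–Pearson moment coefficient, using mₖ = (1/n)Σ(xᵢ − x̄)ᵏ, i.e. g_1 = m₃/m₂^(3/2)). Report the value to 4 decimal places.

x̄ = (-5 + 24 - 1 - 4 + 3) / 5 = 3.4000
deviations (xᵢ − x̄): -8.4000, 20.6000, -4.4000, -7.4000, -0.4000
Σ(xᵢ − x̄)² = 569.2000 ⇒ m₂ = 569.2000/5 = 113.84000
Σ(xᵢ − x̄)³ = 7658.6400 ⇒ m₃ = 7658.6400/5 = 1531.72800
m₂^(3/2) = 113.84000^(1.5) = 1214.62532
g_1 = m₃ / m₂^(3/2) = 1531.72800 / 1214.62532 ≈ 1.2611

1.2611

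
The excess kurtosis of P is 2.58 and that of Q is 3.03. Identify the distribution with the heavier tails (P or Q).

Higher excess kurtosis ⇒ heavier tails relative to the normal distribution.
2.58 vs 3.03: the larger is 3.03, so Q has heavier tails.

Q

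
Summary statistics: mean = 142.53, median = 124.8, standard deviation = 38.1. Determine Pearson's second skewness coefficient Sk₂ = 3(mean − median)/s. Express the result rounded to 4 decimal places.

1.3961

Sk₂ = 3(142.53 − 124.8) / 38.1 = 3 × 17.7300 / 38.1
    = 53.1900 / 38.1 ≈ 1.3961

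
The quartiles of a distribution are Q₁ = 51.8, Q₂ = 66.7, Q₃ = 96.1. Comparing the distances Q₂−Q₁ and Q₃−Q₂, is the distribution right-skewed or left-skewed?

right-skewed

Q₂ − Q₁ = 14.9;  Q₃ − Q₂ = 29.4
Q₃ − Q₂ > Q₂ − Q₁ ⇒ the upper half is more spread out ⇒ right-skewed.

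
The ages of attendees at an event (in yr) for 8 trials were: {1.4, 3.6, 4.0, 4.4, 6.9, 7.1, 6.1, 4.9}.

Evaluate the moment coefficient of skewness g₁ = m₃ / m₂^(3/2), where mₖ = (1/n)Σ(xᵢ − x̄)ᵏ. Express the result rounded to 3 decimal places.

x̄ = (1.4 + 3.6 + 4.0 + 4.4 + 6.9 + 7.1 + 6.1 + 4.9) / 8 = 4.8000
deviations (xᵢ − x̄): -3.4000, -1.2000, -0.8000, -0.4000, 2.1000, 2.3000, 1.3000, 0.1000
Σ(xᵢ − x̄)² = 25.2000 ⇒ m₂ = 25.2000/8 = 3.15000
Σ(xᵢ − x̄)³ = -17.9820 ⇒ m₃ = -17.9820/8 = -2.24775
m₂^(3/2) = 3.15000^(1.5) = 5.59070
g₁ = m₃ / m₂^(3/2) = -2.24775 / 5.59070 ≈ -0.402

-0.402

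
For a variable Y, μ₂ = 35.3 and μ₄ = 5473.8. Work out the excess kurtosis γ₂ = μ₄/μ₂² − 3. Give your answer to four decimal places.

1.3928

μ₂² = 35.3² = 1246.09000
μ₄/μ₂² = 5473.8 / 1246.09000 = 4.39278
γ₂ = 4.39278 − 3 ≈ 1.3928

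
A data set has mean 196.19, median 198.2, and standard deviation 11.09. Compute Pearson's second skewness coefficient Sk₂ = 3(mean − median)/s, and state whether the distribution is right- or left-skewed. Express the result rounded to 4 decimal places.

-0.5437, left-skewed

Sk₂ = 3(196.19 − 198.2) / 11.09 = 3 × -2.0100 / 11.09
    = -6.0300 / 11.09 ≈ -0.5437
Sk₂ < 0 ⇒ mean < median ⇒ left-skewed (negative skew).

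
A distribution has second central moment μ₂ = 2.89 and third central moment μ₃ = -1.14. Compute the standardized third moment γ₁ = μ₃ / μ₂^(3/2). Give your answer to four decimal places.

σ = √μ₂ = √2.89 = 1.70000
σ³ = μ₂^(3/2) = 4.91300
γ₁ = μ₃/σ³ = -1.14 / 4.91300 ≈ -0.2320

-0.2320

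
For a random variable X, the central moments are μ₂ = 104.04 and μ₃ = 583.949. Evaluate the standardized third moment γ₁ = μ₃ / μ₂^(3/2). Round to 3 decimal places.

σ = √μ₂ = √104.04 = 10.20000
σ³ = μ₂^(3/2) = 1061.20800
γ₁ = μ₃/σ³ = 583.949 / 1061.20800 ≈ 0.550

0.550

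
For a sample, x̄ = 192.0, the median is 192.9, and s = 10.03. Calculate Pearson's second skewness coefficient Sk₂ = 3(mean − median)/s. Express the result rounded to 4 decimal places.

Sk₂ = 3(192.0 − 192.9) / 10.03 = 3 × -0.9000 / 10.03
    = -2.7000 / 10.03 ≈ -0.2692

-0.2692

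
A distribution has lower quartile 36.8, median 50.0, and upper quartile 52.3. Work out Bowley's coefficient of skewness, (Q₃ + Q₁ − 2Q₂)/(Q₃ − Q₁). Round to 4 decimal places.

numerator: Q₃ + Q₁ − 2Q₂ = 52.3 + 36.8 − 2×50.0 = -10.9000
denominator: Q₃ − Q₁ = 52.3 − 36.8 = 15.5000
Bowley skewness = -10.9000 / 15.5000 ≈ -0.7032

-0.7032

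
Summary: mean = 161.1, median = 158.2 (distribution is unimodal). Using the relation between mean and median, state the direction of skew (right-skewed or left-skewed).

mean − median = 161.1 − 158.2 = 2.9
mean > median ⇒ the longer tail is on the right ⇒ right-skewed (positively skewed).

right-skewed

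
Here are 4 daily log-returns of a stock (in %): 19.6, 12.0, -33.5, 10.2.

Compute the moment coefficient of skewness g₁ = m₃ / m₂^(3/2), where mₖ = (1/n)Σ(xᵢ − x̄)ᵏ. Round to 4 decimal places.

-1.0531

x̄ = (19.6 + 12.0 - 33.5 + 10.2) / 4 = 2.0750
deviations (xᵢ − x̄): 17.5250, 9.9250, -35.5750, 8.1250
Σ(xᵢ − x̄)² = 1737.2275 ⇒ m₂ = 1737.2275/4 = 434.30688
Σ(xᵢ − x̄)³ = -38126.6089 ⇒ m₃ = -38126.6089/4 = -9531.65222
m₂^(3/2) = 434.30688^(1.5) = 9050.96856
g₁ = m₃ / m₂^(3/2) = -9531.65222 / 9050.96856 ≈ -1.0531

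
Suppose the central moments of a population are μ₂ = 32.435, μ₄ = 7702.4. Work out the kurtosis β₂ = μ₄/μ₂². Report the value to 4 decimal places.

μ₂² = 32.435² = 1052.02923
μ₄/μ₂² = 7702.4 / 1052.02923 = 7.32147
β₂ ≈ 7.3215

7.3215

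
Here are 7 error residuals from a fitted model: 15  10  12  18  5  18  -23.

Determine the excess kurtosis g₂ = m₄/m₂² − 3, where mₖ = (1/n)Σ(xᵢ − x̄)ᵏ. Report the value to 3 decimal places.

x̄ = 7.8571
Σ(xᵢ − x̄)² = 1238.8571 ⇒ m₂ = 176.97959
Σ(xᵢ − x̄)⁴ = 930767.8484 ⇒ m₄ = 132966.83549
m₂² = 31321.77593
g₂ = m₄/m₂² − 3 = 4.24519 − 3 ≈ 1.245

1.245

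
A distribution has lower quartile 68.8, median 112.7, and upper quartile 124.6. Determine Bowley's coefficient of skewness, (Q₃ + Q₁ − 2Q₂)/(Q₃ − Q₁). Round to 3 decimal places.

numerator: Q₃ + Q₁ − 2Q₂ = 124.6 + 68.8 − 2×112.7 = -32.0000
denominator: Q₃ − Q₁ = 124.6 − 68.8 = 55.8000
Bowley skewness = -32.0000 / 55.8000 ≈ -0.573

-0.573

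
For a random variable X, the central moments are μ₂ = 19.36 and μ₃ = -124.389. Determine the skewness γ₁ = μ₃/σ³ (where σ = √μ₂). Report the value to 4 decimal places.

-1.4602

σ = √μ₂ = √19.36 = 4.40000
σ³ = μ₂^(3/2) = 85.18400
γ₁ = μ₃/σ³ = -124.389 / 85.18400 ≈ -1.4602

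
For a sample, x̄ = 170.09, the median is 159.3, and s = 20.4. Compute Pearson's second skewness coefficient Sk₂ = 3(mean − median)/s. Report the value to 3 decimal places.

1.587

Sk₂ = 3(170.09 − 159.3) / 20.4 = 3 × 10.7900 / 20.4
    = 32.3700 / 20.4 ≈ 1.587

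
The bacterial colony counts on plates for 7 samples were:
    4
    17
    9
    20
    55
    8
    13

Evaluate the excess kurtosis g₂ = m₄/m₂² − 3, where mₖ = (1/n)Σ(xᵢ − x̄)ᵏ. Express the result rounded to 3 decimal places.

x̄ = 18.0000
Σ(xᵢ − x̄)² = 1776.0000 ⇒ m₂ = 253.71429
Σ(xᵢ − x̄)⁴ = 1929780.0000 ⇒ m₄ = 275682.85714
m₂² = 64370.93878
g₂ = m₄/m₂² − 3 = 4.28272 − 3 ≈ 1.283

1.283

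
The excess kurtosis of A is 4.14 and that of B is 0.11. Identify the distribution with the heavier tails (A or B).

Higher excess kurtosis ⇒ heavier tails relative to the normal distribution.
4.14 vs 0.11: the larger is 4.14, so A has heavier tails.

A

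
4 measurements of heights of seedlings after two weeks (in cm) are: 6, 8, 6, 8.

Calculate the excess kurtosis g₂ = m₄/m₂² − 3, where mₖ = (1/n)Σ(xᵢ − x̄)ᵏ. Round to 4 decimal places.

x̄ = 7.0000
Σ(xᵢ − x̄)² = 4.0000 ⇒ m₂ = 1.00000
Σ(xᵢ − x̄)⁴ = 4.0000 ⇒ m₄ = 1.00000
m₂² = 1.00000
g₂ = m₄/m₂² − 3 = 1.00000 − 3 ≈ -2.0000

-2.0000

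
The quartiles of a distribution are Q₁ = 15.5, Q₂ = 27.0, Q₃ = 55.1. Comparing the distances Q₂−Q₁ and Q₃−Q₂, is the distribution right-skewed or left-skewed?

Q₂ − Q₁ = 11.5;  Q₃ − Q₂ = 28.1
Q₃ − Q₂ > Q₂ − Q₁ ⇒ the upper half is more spread out ⇒ right-skewed.

right-skewed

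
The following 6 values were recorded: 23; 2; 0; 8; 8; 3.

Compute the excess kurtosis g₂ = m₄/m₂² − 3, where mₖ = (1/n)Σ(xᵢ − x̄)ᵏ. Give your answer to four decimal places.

x̄ = 7.3333
Σ(xᵢ − x̄)² = 347.3333 ⇒ m₂ = 57.88889
Σ(xᵢ − x̄)⁴ = 64297.1111 ⇒ m₄ = 10716.18519
m₂² = 3351.12346
g₂ = m₄/m₂² − 3 = 3.19779 − 3 ≈ 0.1978

0.1978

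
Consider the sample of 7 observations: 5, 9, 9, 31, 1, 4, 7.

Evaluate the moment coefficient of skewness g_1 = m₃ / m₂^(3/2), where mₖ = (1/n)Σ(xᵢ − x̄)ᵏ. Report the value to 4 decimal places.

1.6870

x̄ = (5 + 9 + 9 + 31 + 1 + 4 + 7) / 7 = 9.4286
deviations (xᵢ − x̄): -4.4286, -0.4286, -0.4286, 21.5714, -8.4286, -5.4286, -2.4286
Σ(xᵢ − x̄)² = 591.7143 ⇒ m₂ = 591.7143/7 = 84.53061
Σ(xᵢ − x̄)³ = 9177.6735 ⇒ m₃ = 9177.6735/7 = 1311.09621
m₂^(3/2) = 84.53061^(1.5) = 777.17894
g_1 = m₃ / m₂^(3/2) = 1311.09621 / 777.17894 ≈ 1.6870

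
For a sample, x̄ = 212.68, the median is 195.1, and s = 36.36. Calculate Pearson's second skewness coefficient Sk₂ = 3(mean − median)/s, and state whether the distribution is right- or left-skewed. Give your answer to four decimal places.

1.4505, right-skewed

Sk₂ = 3(212.68 − 195.1) / 36.36 = 3 × 17.5800 / 36.36
    = 52.7400 / 36.36 ≈ 1.4505
Sk₂ > 0 ⇒ mean > median ⇒ right-skewed (positive skew).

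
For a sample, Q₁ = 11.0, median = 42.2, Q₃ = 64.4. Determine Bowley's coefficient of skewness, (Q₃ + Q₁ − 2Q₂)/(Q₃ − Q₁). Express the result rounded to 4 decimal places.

numerator: Q₃ + Q₁ − 2Q₂ = 64.4 + 11.0 − 2×42.2 = -9.0000
denominator: Q₃ − Q₁ = 64.4 − 11.0 = 53.4000
Bowley skewness = -9.0000 / 53.4000 ≈ -0.1685

-0.1685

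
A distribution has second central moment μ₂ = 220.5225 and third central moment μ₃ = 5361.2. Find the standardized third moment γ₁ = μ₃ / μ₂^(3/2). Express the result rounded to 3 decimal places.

σ = √μ₂ = √220.5225 = 14.85000
σ³ = μ₂^(3/2) = 3274.75913
γ₁ = μ₃/σ³ = 5361.2 / 3274.75913 ≈ 1.637

1.637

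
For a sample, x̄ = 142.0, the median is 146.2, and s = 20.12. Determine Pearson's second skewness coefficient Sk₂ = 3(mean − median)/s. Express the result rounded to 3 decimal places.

Sk₂ = 3(142.0 − 146.2) / 20.12 = 3 × -4.2000 / 20.12
    = -12.6000 / 20.12 ≈ -0.626

-0.626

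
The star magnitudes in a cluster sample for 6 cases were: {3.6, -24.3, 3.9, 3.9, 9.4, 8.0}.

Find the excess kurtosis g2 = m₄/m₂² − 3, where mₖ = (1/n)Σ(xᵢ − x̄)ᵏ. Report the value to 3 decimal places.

0.939

x̄ = 0.7500
Σ(xᵢ − x̄)² = 782.8550 ⇒ m₂ = 130.47583
Σ(xᵢ − x̄)⁴ = 402383.4974 ⇒ m₄ = 67063.91624
m₂² = 17023.94308
g2 = m₄/m₂² − 3 = 3.93939 − 3 ≈ 0.939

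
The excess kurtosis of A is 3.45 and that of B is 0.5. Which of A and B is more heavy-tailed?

Higher excess kurtosis ⇒ heavier tails relative to the normal distribution.
3.45 vs 0.5: the larger is 3.45, so A has heavier tails.

A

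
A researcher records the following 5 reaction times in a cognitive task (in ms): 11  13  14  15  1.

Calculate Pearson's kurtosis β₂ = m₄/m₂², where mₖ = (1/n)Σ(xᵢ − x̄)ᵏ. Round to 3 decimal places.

x̄ = 10.8000
Σ(xᵢ − x̄)² = 128.8000 ⇒ m₂ = 25.76000
Σ(xᵢ − x̄)⁴ = 9663.1360 ⇒ m₄ = 1932.62720
m₂² = 663.57760
β₂ = m₄/m₂² = 1932.62720 / 663.57760 ≈ 2.912

2.912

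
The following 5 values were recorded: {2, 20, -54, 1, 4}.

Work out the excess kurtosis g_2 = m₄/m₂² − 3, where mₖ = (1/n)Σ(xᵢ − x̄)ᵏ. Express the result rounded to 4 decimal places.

-0.0504

x̄ = -5.4000
Σ(xᵢ − x̄)² = 3191.2000 ⇒ m₂ = 638.24000
Σ(xᵢ − x̄)⁴ = 6007570.3360 ⇒ m₄ = 1201514.06720
m₂² = 407350.29760
g_2 = m₄/m₂² − 3 = 2.94958 − 3 ≈ -0.0504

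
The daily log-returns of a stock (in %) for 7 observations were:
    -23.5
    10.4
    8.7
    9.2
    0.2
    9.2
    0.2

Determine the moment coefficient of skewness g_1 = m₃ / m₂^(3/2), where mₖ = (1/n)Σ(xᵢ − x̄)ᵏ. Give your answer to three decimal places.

-1.542

x̄ = (-23.5 + 10.4 + 8.7 + 9.2 + 0.2 + 9.2 + 0.2) / 7 = 2.0571
deviations (xᵢ − x̄): -25.5571, 8.3429, 6.6429, 7.1429, -1.8571, 7.1429, -1.8571
Σ(xᵢ − x̄)² = 875.8371 ⇒ m₂ = 875.8371/7 = 125.11959
Σ(xᵢ − x̄)³ = -15103.2208 ⇒ m₃ = -15103.2208/7 = -2157.60297
m₂^(3/2) = 125.11959^(1.5) = 1399.54858
g_1 = m₃ / m₂^(3/2) = -2157.60297 / 1399.54858 ≈ -1.542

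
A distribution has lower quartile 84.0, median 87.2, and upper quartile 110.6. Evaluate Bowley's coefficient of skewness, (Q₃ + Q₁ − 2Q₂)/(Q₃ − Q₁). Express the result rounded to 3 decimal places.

numerator: Q₃ + Q₁ − 2Q₂ = 110.6 + 84.0 − 2×87.2 = 20.2000
denominator: Q₃ − Q₁ = 110.6 − 84.0 = 26.6000
Bowley skewness = 20.2000 / 26.6000 ≈ 0.759

0.759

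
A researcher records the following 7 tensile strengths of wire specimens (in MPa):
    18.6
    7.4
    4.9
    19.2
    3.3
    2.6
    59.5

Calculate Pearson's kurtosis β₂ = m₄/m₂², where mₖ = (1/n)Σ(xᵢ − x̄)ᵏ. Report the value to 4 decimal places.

4.1101

x̄ = 16.5000
Σ(xᵢ − x̄)² = 2445.5200 ⇒ m₂ = 349.36000
Σ(xᵢ − x̄)⁴ = 3511527.1636 ⇒ m₄ = 501646.73766
m₂² = 122052.40960
β₂ = m₄/m₂² = 501646.73766 / 122052.40960 ≈ 4.1101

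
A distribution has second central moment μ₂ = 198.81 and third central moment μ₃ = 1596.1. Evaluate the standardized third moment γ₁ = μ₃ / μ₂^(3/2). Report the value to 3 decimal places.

σ = √μ₂ = √198.81 = 14.10000
σ³ = μ₂^(3/2) = 2803.22100
γ₁ = μ₃/σ³ = 1596.1 / 2803.22100 ≈ 0.569

0.569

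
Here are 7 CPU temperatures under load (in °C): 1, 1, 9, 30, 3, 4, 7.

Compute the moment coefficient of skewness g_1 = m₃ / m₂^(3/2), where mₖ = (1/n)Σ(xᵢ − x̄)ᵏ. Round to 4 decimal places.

x̄ = (1 + 1 + 9 + 30 + 3 + 4 + 7) / 7 = 7.8571
deviations (xᵢ − x̄): -6.8571, -6.8571, 1.1429, 22.1429, -4.8571, -3.8571, -0.8571
Σ(xᵢ − x̄)² = 624.8571 ⇒ m₂ = 624.8571/7 = 89.26531
Σ(xᵢ − x̄)³ = 10040.8163 ⇒ m₃ = 10040.8163/7 = 1434.40233
m₂^(3/2) = 89.26531^(1.5) = 843.38146
g_1 = m₃ / m₂^(3/2) = 1434.40233 / 843.38146 ≈ 1.7008

1.7008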